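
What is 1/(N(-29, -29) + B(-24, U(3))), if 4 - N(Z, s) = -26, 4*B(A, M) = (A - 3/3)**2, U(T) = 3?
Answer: 4/745 ≈ 0.0053691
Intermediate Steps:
B(A, M) = (-1 + A)**2/4 (B(A, M) = (A - 3/3)**2/4 = (A - 3*1/3)**2/4 = (A - 1)**2/4 = (-1 + A)**2/4)
N(Z, s) = 30 (N(Z, s) = 4 - 1*(-26) = 4 + 26 = 30)
1/(N(-29, -29) + B(-24, U(3))) = 1/(30 + (-1 - 24)**2/4) = 1/(30 + (1/4)*(-25)**2) = 1/(30 + (1/4)*625) = 1/(30 + 625/4) = 1/(745/4) = 4/745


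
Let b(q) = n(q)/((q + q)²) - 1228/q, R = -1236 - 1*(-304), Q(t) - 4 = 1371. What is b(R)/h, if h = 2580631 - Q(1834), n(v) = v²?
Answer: 487/801288864 ≈ 6.0777e-7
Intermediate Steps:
Q(t) = 1375 (Q(t) = 4 + 1371 = 1375)
R = -932 (R = -1236 + 304 = -932)
b(q) = ¼ - 1228/q (b(q) = q²/((q + q)²) - 1228/q = q²/((2*q)²) - 1228/q = q²/((4*q²)) - 1228/q = q²*(1/(4*q²)) - 1228/q = ¼ - 1228/q)
h = 2579256 (h = 2580631 - 1*1375 = 2580631 - 1375 = 2579256)
b(R)/h = ((¼)*(-4912 - 932)/(-932))/2579256 = ((¼)*(-1/932)*(-5844))*(1/2579256) = (1461/932)*(1/2579256) = 487/801288864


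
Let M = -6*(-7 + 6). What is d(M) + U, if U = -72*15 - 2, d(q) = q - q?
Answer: -1082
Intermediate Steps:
M = 6 (M = -6*(-1) = 6)
d(q) = 0
U = -1082 (U = -1080 - 2 = -1082)
d(M) + U = 0 - 1082 = -1082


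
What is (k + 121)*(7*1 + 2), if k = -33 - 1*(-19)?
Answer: 963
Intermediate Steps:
k = -14 (k = -33 + 19 = -14)
(k + 121)*(7*1 + 2) = (-14 + 121)*(7*1 + 2) = 107*(7 + 2) = 107*9 = 963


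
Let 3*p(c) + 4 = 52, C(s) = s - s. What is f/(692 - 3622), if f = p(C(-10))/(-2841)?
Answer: 8/4162065 ≈ 1.9221e-6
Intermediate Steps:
C(s) = 0
p(c) = 16 (p(c) = -4/3 + (1/3)*52 = -4/3 + 52/3 = 16)
f = -16/2841 (f = 16/(-2841) = 16*(-1/2841) = -16/2841 ≈ -0.0056318)
f/(692 - 3622) = -16/(2841*(692 - 3622)) = -16/2841/(-2930) = -16/2841*(-1/2930) = 8/4162065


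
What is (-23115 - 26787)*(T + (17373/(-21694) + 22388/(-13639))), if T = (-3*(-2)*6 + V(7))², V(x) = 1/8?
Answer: -307724647778398335/4734151456 ≈ -6.5001e+7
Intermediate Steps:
V(x) = ⅛
T = 83521/64 (T = (-3*(-2)*6 + ⅛)² = (6*6 + ⅛)² = (36 + ⅛)² = (289/8)² = 83521/64 ≈ 1305.0)
(-23115 - 26787)*(T + (17373/(-21694) + 22388/(-13639))) = (-23115 - 26787)*(83521/64 + (17373/(-21694) + 22388/(-13639))) = -49902*(83521/64 + (17373*(-1/21694) + 22388*(-1/13639))) = -49902*(83521/64 + (-17373/21694 - 22388/13639)) = -49902*(83521/64 - 722635619/295884466) = -49902*12333158902585/9468302912 = -307724647778398335/4734151456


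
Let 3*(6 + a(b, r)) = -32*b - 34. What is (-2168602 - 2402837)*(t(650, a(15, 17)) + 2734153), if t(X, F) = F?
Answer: -12498202987651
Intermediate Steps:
a(b, r) = -52/3 - 32*b/3 (a(b, r) = -6 + (-32*b - 34)/3 = -6 + (-34 - 32*b)/3 = -6 + (-34/3 - 32*b/3) = -52/3 - 32*b/3)
(-2168602 - 2402837)*(t(650, a(15, 17)) + 2734153) = (-2168602 - 2402837)*((-52/3 - 32/3*15) + 2734153) = -4571439*((-52/3 - 160) + 2734153) = -4571439*(-532/3 + 2734153) = -4571439*8201927/3 = -12498202987651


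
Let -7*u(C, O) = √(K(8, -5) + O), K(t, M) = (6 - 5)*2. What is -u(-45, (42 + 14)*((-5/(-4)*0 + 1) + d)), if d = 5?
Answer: 13*√2/7 ≈ 2.6264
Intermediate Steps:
K(t, M) = 2 (K(t, M) = 1*2 = 2)
u(C, O) = -√(2 + O)/7
-u(-45, (42 + 14)*((-5/(-4)*0 + 1) + d)) = -(-1)*√(2 + (42 + 14)*((-5/(-4)*0 + 1) + 5))/7 = -(-1)*√(2 + 56*((-5*(-¼)*0 + 1) + 5))/7 = -(-1)*√(2 + 56*(((5/4)*0 + 1) + 5))/7 = -(-1)*√(2 + 56*((0 + 1) + 5))/7 = -(-1)*√(2 + 56*(1 + 5))/7 = -(-1)*√(2 + 56*6)/7 = -(-1)*√(2 + 336)/7 = -(-1)*√338/7 = -(-1)*13*√2/7 = -(-13)*√2/7 = 13*√2/7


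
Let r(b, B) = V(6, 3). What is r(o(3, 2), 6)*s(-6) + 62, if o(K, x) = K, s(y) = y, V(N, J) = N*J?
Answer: -46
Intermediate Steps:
V(N, J) = J*N
r(b, B) = 18 (r(b, B) = 3*6 = 18)
r(o(3, 2), 6)*s(-6) + 62 = 18*(-6) + 62 = -108 + 62 = -46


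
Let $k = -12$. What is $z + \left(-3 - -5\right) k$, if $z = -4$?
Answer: $-28$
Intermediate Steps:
$z + \left(-3 - -5\right) k = -4 + \left(-3 - -5\right) \left(-12\right) = -4 + \left(-3 + 5\right) \left(-12\right) = -4 + 2 \left(-12\right) = -4 - 24 = -28$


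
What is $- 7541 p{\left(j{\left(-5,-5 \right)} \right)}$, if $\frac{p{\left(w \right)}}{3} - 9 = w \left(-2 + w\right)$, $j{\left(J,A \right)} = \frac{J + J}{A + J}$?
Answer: $-180984$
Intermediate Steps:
$j{\left(J,A \right)} = \frac{2 J}{A + J}$
$p{\left(w \right)} = 27 + 3 w \left(-2 + w\right)$
$- 7541 p{\left(j{\left(-5,-5 \right)} \right)} = - 7541 \left(27 - 6 \cdot 2 \left(-5\right) \frac{1}{-5 - 5} + 3 \left(2 \left(-5\right) \frac{1}{-5 - 5}\right)^{2}\right) = - 7541 \left(27 - 6 \cdot 2 \left(-5\right) \frac{1}{-10} + 3 \left(2 \left(-5\right) \frac{1}{-10}\right)^{2}\right) = - 7541 \left(27 - 6 \cdot 2 \left(-5\right) \left(- \frac{1}{10}\right) + 3 \left(2 \left(-5\right) \left(- \frac{1}{10}\right)\right)^{2}\right) = - 7541 \left(27 - 6 + 3 \cdot 1^{2}\right) = - 7541 \left(27 - 6 + 3 \cdot 1\right) = - 7541 \left(27 - 6 + 3\right) = \left(-7541\right) 24 = -180984$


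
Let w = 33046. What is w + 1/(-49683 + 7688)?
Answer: 1387766769/41995 ≈ 33046.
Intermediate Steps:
w + 1/(-49683 + 7688) = 33046 + 1/(-49683 + 7688) = 33046 + 1/(-41995) = 33046 - 1/41995 = 1387766769/41995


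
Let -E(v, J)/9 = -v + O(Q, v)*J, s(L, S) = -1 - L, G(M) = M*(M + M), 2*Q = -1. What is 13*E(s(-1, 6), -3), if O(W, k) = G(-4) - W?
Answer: 22815/2 ≈ 11408.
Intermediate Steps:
Q = -½ (Q = (½)*(-1) = -½ ≈ -0.50000)
G(M) = 2*M² (G(M) = M*(2*M) = 2*M²)
O(W, k) = 32 - W (O(W, k) = 2*(-4)² - W = 2*16 - W = 32 - W)
E(v, J) = 9*v - 585*J/2 (E(v, J) = -9*(-v + (32 - 1*(-½))*J) = -9*(-v + (32 + ½)*J) = -9*(-v + 65*J/2) = 9*v - 585*J/2)
13*E(s(-1, 6), -3) = 13*(9*(-1 - 1*(-1)) - 585/2*(-3)) = 13*(9*(-1 + 1) + 1755/2) = 13*(9*0 + 1755/2) = 13*(0 + 1755/2) = 13*(1755/2) = 22815/2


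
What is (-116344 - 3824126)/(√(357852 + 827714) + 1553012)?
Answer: -3059798597820/1205922543289 + 1970235*√1185566/1205922543289 ≈ -2.5355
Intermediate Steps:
(-116344 - 3824126)/(√(357852 + 827714) + 1553012) = -3940470/(√1185566 + 1553012) = -3940470/(1553012 + √1185566)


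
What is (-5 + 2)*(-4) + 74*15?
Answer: 1122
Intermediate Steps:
(-5 + 2)*(-4) + 74*15 = -3*(-4) + 1110 = 12 + 1110 = 1122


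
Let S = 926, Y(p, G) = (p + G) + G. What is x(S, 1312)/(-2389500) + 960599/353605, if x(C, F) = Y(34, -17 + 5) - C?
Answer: 114783760634/42246957375 ≈ 2.7170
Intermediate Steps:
Y(p, G) = p + 2*G (Y(p, G) = (G + p) + G = p + 2*G)
x(C, F) = 10 - C (x(C, F) = (34 + 2*(-17 + 5)) - C = (34 + 2*(-12)) - C = (34 - 24) - C = 10 - C)
x(S, 1312)/(-2389500) + 960599/353605 = (10 - 1*926)/(-2389500) + 960599/353605 = (10 - 926)*(-1/2389500) + 960599*(1/353605) = -916*(-1/2389500) + 960599/353605 = 229/597375 + 960599/353605 = 114783760634/42246957375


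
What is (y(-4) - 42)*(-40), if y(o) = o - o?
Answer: 1680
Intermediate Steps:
y(o) = 0
(y(-4) - 42)*(-40) = (0 - 42)*(-40) = -42*(-40) = 1680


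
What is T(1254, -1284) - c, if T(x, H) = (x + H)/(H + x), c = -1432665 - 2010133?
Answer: 3442799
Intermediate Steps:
c = -3442798
T(x, H) = 1 (T(x, H) = (H + x)/(H + x) = 1)
T(1254, -1284) - c = 1 - 1*(-3442798) = 1 + 3442798 = 3442799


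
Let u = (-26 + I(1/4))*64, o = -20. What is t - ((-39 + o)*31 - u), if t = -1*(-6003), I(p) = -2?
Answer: 6040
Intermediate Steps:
u = -1792 (u = (-26 - 2)*64 = -28*64 = -1792)
t = 6003
t - ((-39 + o)*31 - u) = 6003 - ((-39 - 20)*31 - 1*(-1792)) = 6003 - (-59*31 + 1792) = 6003 - (-1829 + 1792) = 6003 - 1*(-37) = 6003 + 37 = 6040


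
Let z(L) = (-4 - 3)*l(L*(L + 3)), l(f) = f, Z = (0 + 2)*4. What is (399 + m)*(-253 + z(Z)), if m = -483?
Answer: 72996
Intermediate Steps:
Z = 8 (Z = 2*4 = 8)
z(L) = -7*L*(3 + L) (z(L) = (-4 - 3)*(L*(L + 3)) = -7*L*(3 + L))
(399 + m)*(-253 + z(Z)) = (399 - 483)*(-253 - 7*8*(3 + 8)) = -84*(-253 - 7*8*11) = -84*(-253 - 616) = -84*(-869) = 72996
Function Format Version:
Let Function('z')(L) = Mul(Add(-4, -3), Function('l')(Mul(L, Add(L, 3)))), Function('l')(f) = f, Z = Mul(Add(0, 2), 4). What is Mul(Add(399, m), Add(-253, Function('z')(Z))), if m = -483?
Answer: 72996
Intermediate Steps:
Z = 8 (Z = Mul(2, 4) = 8)
Function('z')(L) = Mul(-7, L, Add(3, L)) (Function('z')(L) = Mul(Add(-4, -3), Mul(L, Add(L, 3))) = Mul(-7, Mul(L, Add(3, L))) = Mul(-7, L, Add(3, L)))
Mul(Add(399, m), Add(-253, Function('z')(Z))) = Mul(Add(399, -483), Add(-253, Mul(-7, 8, Add(3, 8)))) = Mul(-84, Add(-253, Mul(-7, 8, 11))) = Mul(-84, Add(-253, -616)) = Mul(-84, -869) = 72996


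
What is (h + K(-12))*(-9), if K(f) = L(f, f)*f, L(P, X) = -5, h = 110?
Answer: -1530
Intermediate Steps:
K(f) = -5*f
(h + K(-12))*(-9) = (110 - 5*(-12))*(-9) = (110 + 60)*(-9) = 170*(-9) = -1530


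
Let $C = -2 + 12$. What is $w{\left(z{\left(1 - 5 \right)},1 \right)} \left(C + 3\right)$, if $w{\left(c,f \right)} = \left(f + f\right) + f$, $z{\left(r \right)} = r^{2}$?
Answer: $39$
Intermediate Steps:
$w{\left(c,f \right)} = 3 f$ ($w{\left(c,f \right)} = 2 f + f = 3 f$)
$C = 10$
$w{\left(z{\left(1 - 5 \right)},1 \right)} \left(C + 3\right) = 3 \cdot 1 \left(10 + 3\right) = 3 \cdot 13 = 39$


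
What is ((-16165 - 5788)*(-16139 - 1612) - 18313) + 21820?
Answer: 389691210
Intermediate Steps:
((-16165 - 5788)*(-16139 - 1612) - 18313) + 21820 = (-21953*(-17751) - 18313) + 21820 = (389687703 - 18313) + 21820 = 389669390 + 21820 = 389691210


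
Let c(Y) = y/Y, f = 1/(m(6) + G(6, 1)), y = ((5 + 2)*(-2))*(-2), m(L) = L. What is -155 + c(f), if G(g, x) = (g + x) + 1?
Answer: 237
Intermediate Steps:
G(g, x) = 1 + g + x
y = 28 (y = (7*(-2))*(-2) = -14*(-2) = 28)
f = 1/14 (f = 1/(6 + (1 + 6 + 1)) = 1/(6 + 8) = 1/14 ≈ 0.071429)
c(Y) = 28/Y
-155 + c(f) = -155 + 28/(1/14) = -155 + 28*14 = -155 + 392 = 237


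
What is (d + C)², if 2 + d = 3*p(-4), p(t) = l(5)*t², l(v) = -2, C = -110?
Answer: 43264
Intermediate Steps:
p(t) = -2*t²
d = -98 (d = -2 + 3*(-2*(-4)²) = -2 + 3*(-2*16) = -2 + 3*(-32) = -2 - 96 = -98)
(d + C)² = (-98 - 110)² = (-208)² = 43264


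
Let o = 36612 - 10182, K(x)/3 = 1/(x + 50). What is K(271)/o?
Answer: 1/2828010 ≈ 3.5361e-7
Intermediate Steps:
K(x) = 3/(50 + x) (K(x) = 3/(x + 50) = 3/(50 + x))
o = 26430
K(271)/o = (3/(50 + 271))/26430 = (3/321)*(1/26430) = (3*(1/321))*(1/26430) = (1/107)*(1/26430) = 1/2828010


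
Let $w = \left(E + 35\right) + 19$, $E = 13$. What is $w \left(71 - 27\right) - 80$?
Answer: $2868$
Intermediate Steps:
$w = 67$ ($w = \left(13 + 35\right) + 19 = 48 + 19 = 67$)
$w \left(71 - 27\right) - 80 = 67 \left(71 - 27\right) - 80 = 67 \cdot 44 - 80 = 2948 - 80 = 2868$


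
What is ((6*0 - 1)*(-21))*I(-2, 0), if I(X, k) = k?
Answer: 0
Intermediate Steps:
((6*0 - 1)*(-21))*I(-2, 0) = ((6*0 - 1)*(-21))*0 = ((0 - 1)*(-21))*0 = -1*(-21)*0 = 21*0 = 0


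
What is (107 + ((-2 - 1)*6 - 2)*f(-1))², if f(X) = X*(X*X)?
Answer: 16129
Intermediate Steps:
f(X) = X³ (f(X) = X*X² = X³)
(107 + ((-2 - 1)*6 - 2)*f(-1))² = (107 + ((-2 - 1)*6 - 2)*(-1)³)² = (107 + (-3*6 - 2)*(-1))² = (107 + (-18 - 2)*(-1))² = (107 - 20*(-1))² = (107 + 20)² = 127² = 16129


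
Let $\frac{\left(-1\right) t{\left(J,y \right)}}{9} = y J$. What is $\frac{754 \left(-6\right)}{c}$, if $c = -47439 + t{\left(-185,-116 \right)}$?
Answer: $\frac{1508}{80193} \approx 0.018805$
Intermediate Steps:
$t{\left(J,y \right)} = - 9 J y$ ($t{\left(J,y \right)} = - 9 y J = - 9 J y$)
$c = -240579$ ($c = -47439 - \left(-1665\right) \left(-116\right) = -47439 - 193140 = -240579$)
$\frac{754 \left(-6\right)}{c} = \frac{754 \left(-6\right)}{-240579} = \left(-4524\right) \left(- \frac{1}{240579}\right) = \frac{1508}{80193}$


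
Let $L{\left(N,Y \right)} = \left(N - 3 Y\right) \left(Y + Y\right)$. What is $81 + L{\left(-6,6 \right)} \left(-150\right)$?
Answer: $43281$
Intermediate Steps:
$L{\left(N,Y \right)} = 2 Y \left(N - 3 Y\right)$ ($L{\left(N,Y \right)} = \left(N - 3 Y\right) 2 Y = 2 Y \left(N - 3 Y\right)$)
$81 + L{\left(-6,6 \right)} \left(-150\right) = 81 + 2 \cdot 6 \left(-6 - 18\right) \left(-150\right) = 81 + 2 \cdot 6 \left(-24\right) \left(-150\right) = 81 - -43200 = 81 + 43200 = 43281$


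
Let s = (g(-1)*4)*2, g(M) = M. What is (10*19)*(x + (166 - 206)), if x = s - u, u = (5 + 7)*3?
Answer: -15960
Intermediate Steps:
s = -8 (s = -1*4*2 = -4*2 = -8)
u = 36 (u = 12*3 = 36)
x = -44 (x = -8 - 1*36 = -8 - 36 = -44)
(10*19)*(x + (166 - 206)) = (10*19)*(-44 + (166 - 206)) = 190*(-44 - 40) = 190*(-84) = -15960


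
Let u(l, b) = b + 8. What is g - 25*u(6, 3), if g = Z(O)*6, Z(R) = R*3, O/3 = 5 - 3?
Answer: -167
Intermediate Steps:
u(l, b) = 8 + b
O = 6 (O = 3*(5 - 3) = 3*2 = 6)
Z(R) = 3*R
g = 108 (g = (3*6)*6 = 18*6 = 108)
g - 25*u(6, 3) = 108 - 25*(8 + 3) = 108 - 25*11 = 108 - 275 = -167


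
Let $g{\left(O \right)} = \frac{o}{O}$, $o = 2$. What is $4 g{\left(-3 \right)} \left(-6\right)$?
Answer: $16$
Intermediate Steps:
$g{\left(O \right)} = \frac{2}{O}$
$4 g{\left(-3 \right)} \left(-6\right) = 4 \frac{2}{-3} \left(-6\right) = 4 \cdot 2 \left(- \frac{1}{3}\right) \left(-6\right) = 4 \left(- \frac{2}{3}\right) \left(-6\right) = \left(- \frac{8}{3}\right) \left(-6\right) = 16$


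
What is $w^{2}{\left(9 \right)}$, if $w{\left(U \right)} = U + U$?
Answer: $324$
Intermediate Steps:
$w{\left(U \right)} = 2 U$
$w^{2}{\left(9 \right)} = \left(2 \cdot 9\right)^{2} = 18^{2} = 324$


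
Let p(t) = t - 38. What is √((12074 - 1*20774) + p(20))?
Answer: I*√8718 ≈ 93.37*I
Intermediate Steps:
p(t) = -38 + t
√((12074 - 1*20774) + p(20)) = √((12074 - 1*20774) + (-38 + 20)) = √((12074 - 20774) - 18) = √(-8700 - 18) = √(-8718) = I*√8718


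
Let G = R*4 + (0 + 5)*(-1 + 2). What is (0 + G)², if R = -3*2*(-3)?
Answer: 5929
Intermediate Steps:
R = 18 (R = -6*(-3) = 18)
G = 77 (G = 18*4 + (0 + 5)*(-1 + 2) = 72 + 5*1 = 72 + 5 = 77)
(0 + G)² = (0 + 77)² = 77² = 5929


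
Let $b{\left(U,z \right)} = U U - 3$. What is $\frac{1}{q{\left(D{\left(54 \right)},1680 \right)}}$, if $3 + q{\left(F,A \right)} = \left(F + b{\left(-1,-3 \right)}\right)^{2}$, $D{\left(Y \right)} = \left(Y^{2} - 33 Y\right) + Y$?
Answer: $\frac{1}{1406593} \approx 7.1094 \cdot 10^{-7}$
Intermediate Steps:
$b{\left(U,z \right)} = -3 + U^{2}$ ($b{\left(U,z \right)} = U^{2} - 3 = -3 + U^{2}$)
$D{\left(Y \right)} = Y^{2} - 32 Y$
$q{\left(F,A \right)} = -3 + \left(-2 + F\right)^{2}$ ($q{\left(F,A \right)} = -3 + \left(F - \left(3 - \left(-1\right)^{2}\right)\right)^{2} = -3 + \left(F + \left(-3 + 1\right)\right)^{2} = -3 + \left(F - 2\right)^{2} = -3 + \left(-2 + F\right)^{2}$)
$\frac{1}{q{\left(D{\left(54 \right)},1680 \right)}} = \frac{1}{-3 + \left(-2 + 54 \left(-32 + 54\right)\right)^{2}} = \frac{1}{-3 + \left(-2 + 54 \cdot 22\right)^{2}} = \frac{1}{-3 + \left(-2 + 1188\right)^{2}} = \frac{1}{-3 + 1186^{2}} = \frac{1}{-3 + 1406596} = \frac{1}{1406593}$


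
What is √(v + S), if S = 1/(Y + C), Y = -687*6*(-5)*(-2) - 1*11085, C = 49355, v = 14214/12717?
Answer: 17*√2687140722/833670 ≈ 1.0571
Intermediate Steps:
v = 4738/4239 (v = 14214*(1/12717) = 4738/4239 ≈ 1.1177)
Y = -52305 (Y = -(-20610)*(-2) - 11085 = -687*60 - 11085 = -41220 - 11085 = -52305)
S = -1/2950 (S = 1/(-52305 + 49355) = 1/(-2950) = -1/2950 ≈ -0.00033898)
√(v + S) = √(4738/4239 - 1/2950) = √(13972861/12505050) = 17*√2687140722/833670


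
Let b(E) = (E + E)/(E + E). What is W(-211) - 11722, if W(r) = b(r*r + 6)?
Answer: -11721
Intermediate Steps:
b(E) = 1 (b(E) = (2*E)/((2*E)) = (2*E)*(1/(2*E)) = 1)
W(r) = 1
W(-211) - 11722 = 1 - 11722 = -11721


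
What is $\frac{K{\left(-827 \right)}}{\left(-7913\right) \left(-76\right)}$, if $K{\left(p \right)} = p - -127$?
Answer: $- \frac{175}{150347} \approx -0.001164$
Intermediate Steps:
$K{\left(p \right)} = 127 + p$ ($K{\left(p \right)} = p + 127 = 127 + p$)
$\frac{K{\left(-827 \right)}}{\left(-7913\right) \left(-76\right)} = \frac{127 - 827}{\left(-7913\right) \left(-76\right)} = - \frac{700}{601388} = \left(-700\right) \frac{1}{601388} = - \frac{175}{150347}$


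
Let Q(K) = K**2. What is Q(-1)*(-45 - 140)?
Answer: -185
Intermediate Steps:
Q(-1)*(-45 - 140) = (-1)**2*(-45 - 140) = 1*(-185) = -185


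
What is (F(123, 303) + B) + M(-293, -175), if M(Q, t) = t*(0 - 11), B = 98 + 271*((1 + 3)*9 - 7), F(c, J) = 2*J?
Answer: 10488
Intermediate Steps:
B = 7957 (B = 98 + 271*(4*9 - 7) = 98 + 271*(36 - 7) = 98 + 271*29 = 98 + 7859 = 7957)
M(Q, t) = -11*t (M(Q, t) = t*(-11) = -11*t)
(F(123, 303) + B) + M(-293, -175) = (2*303 + 7957) - 11*(-175) = (606 + 7957) + 1925 = 8563 + 1925 = 10488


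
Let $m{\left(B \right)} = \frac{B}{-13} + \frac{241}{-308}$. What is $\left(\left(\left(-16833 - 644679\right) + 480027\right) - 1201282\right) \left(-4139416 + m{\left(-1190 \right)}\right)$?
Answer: $\frac{22917784288112459}{4004} \approx 5.7237 \cdot 10^{12}$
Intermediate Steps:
$m{\left(B \right)} = - \frac{241}{308} - \frac{B}{13}$ ($m{\left(B \right)} = B \left(- \frac{1}{13}\right) + 241 \left(- \frac{1}{308}\right) = - \frac{B}{13} - \frac{241}{308} = - \frac{241}{308} - \frac{B}{13}$)
$\left(\left(\left(-16833 - 644679\right) + 480027\right) - 1201282\right) \left(-4139416 + m{\left(-1190 \right)}\right) = \left(\left(\left(-16833 - 644679\right) + 480027\right) - 1201282\right) \left(-4139416 - - \frac{363387}{4004}\right) = \left(\left(-661512 + 480027\right) - 1201282\right) \left(-4139416 + \left(- \frac{241}{308} + \frac{1190}{13}\right)\right) = \left(-181485 - 1201282\right) \left(-4139416 + \frac{363387}{4004}\right) = \left(-1382767\right) \left(- \frac{16573858277}{4004}\right) = \frac{22917784288112459}{4004}$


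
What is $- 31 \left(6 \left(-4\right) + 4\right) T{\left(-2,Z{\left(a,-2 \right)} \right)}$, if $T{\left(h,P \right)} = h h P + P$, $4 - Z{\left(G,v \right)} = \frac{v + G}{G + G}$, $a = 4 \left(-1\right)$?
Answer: $10075$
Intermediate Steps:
$a = -4$
$Z{\left(G,v \right)} = 4 - \frac{G + v}{2 G}$ ($Z{\left(G,v \right)} = 4 - \frac{v + G}{G + G} = 4 - \frac{G + v}{2 G}$)
$T{\left(h,P \right)} = P + P h^{2}$ ($T{\left(h,P \right)} = h^{2} P + P = P h^{2} + P = P + P h^{2}$)
$- 31 \left(6 \left(-4\right) + 4\right) T{\left(-2,Z{\left(a,-2 \right)} \right)} = - 31 \left(6 \left(-4\right) + 4\right) \frac{\left(-1\right) \left(-2\right) + 7 \left(-4\right)}{2 \left(-4\right)} \left(1 + \left(-2\right)^{2}\right) = - 31 \left(-24 + 4\right) \frac{1}{2} \left(- \frac{1}{4}\right) \left(2 - 28\right) \left(1 + 4\right) = \left(-31\right) \left(-20\right) \frac{1}{2} \left(- \frac{1}{4}\right) \left(-26\right) 5 = 620 \cdot \frac{13}{4} \cdot 5 = 620 \cdot \frac{65}{4} = 10075$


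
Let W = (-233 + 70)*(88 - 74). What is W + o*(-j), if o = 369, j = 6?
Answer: -4496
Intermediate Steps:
W = -2282 (W = -163*14 = -2282)
W + o*(-j) = -2282 + 369*(-1*6) = -2282 + 369*(-6) = -2282 - 2214 = -4496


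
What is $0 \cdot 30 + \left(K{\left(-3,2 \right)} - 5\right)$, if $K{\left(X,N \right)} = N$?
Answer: $-3$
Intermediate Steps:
$0 \cdot 30 + \left(K{\left(-3,2 \right)} - 5\right) = 0 \cdot 30 + \left(2 - 5\right) = 0 + \left(2 - 5\right) = 0 - 3 = -3$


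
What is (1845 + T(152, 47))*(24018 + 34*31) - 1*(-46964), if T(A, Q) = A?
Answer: 50115748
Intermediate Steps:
(1845 + T(152, 47))*(24018 + 34*31) - 1*(-46964) = (1845 + 152)*(24018 + 34*31) - 1*(-46964) = 1997*(24018 + 1054) + 46964 = 1997*25072 + 46964 = 50068784 + 46964 = 50115748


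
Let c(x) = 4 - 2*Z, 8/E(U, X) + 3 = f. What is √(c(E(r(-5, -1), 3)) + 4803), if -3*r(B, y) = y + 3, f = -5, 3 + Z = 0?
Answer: √4813 ≈ 69.376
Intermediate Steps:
Z = -3 (Z = -3 + 0 = -3)
r(B, y) = -1 - y/3 (r(B, y) = -(y + 3)/3 = -(3 + y)/3 = -1 - y/3)
E(U, X) = -1 (E(U, X) = 8/(-3 - 5) = 8/(-8) = 8*(-⅛) = -1)
c(x) = 10 (c(x) = 4 - 2*(-3) = 4 + 6 = 10)
√(c(E(r(-5, -1), 3)) + 4803) = √(10 + 4803) = √4813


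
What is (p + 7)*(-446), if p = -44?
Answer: 16502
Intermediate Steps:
(p + 7)*(-446) = (-44 + 7)*(-446) = -37*(-446) = 16502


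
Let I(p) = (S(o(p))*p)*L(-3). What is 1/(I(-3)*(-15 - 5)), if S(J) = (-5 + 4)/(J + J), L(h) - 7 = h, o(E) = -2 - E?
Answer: -1/120 ≈ -0.0083333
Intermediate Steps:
L(h) = 7 + h
S(J) = -1/(2*J)
I(p) = -2*p/(-2 - p) (I(p) = ((-1/(2*(-2 - p)))*p)*(7 - 3) = -p/(2*(-2 - p))*4 = -2*p/(-2 - p))
1/(I(-3)*(-15 - 5)) = 1/((2*(-3)/(2 - 3))*(-15 - 5)) = 1/((2*(-3)/(-1))*(-20)) = 1/((2*(-3)*(-1))*(-20)) = 1/(6*(-20)) = 1/(-120) = -1/120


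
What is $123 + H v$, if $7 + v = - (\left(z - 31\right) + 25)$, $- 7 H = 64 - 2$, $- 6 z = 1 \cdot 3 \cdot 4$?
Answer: $\frac{799}{7} \approx 114.14$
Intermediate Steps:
$z = -2$ ($z = - \frac{1 \cdot 3 \cdot 4}{6} = - \frac{3 \cdot 4}{6} = \left(- \frac{1}{6}\right) 12 = -2$)
$H = - \frac{62}{7}$ ($H = - \frac{64 - 2}{7} = \left(- \frac{1}{7}\right) 62 = - \frac{62}{7} \approx -8.8571$)
$v = 1$ ($v = -7 - \left(\left(-2 - 31\right) + 25\right) = -7 - \left(-33 + 25\right) = -7 - -8 = -7 + 8 = 1$)
$123 + H v = 123 - \frac{62}{7} = \frac{799}{7}$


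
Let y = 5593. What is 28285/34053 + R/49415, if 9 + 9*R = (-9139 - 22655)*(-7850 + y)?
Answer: 90970008336/560909665 ≈ 162.18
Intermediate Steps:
R = 23919683/3 (R = -1 + ((-9139 - 22655)*(-7850 + 5593))/9 = -1 + (-31794*(-2257))/9 = -1 + (⅑)*71759058 = -1 + 23919686/3 = 23919683/3 ≈ 7.9732e+6)
28285/34053 + R/49415 = 28285/34053 + (23919683/3)/49415 = 28285*(1/34053) + (23919683/3)*(1/49415) = 28285/34053 + 23919683/148245 = 90970008336/560909665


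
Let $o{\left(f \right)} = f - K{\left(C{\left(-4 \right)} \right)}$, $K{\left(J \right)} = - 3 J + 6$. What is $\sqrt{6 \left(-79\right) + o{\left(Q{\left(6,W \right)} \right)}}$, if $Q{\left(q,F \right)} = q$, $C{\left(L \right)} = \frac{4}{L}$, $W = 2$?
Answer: $3 i \sqrt{53} \approx 21.84 i$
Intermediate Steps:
$K{\left(J \right)} = 6 - 3 J$
$o{\left(f \right)} = -9 + f$ ($o{\left(f \right)} = f - \left(6 - 3 \frac{4}{-4}\right) = f - \left(6 - 3 \cdot 4 \left(- \frac{1}{4}\right)\right) = f - \left(6 - -3\right) = f - \left(6 + 3\right) = f - 9 = -9 + f$)
$\sqrt{6 \left(-79\right) + o{\left(Q{\left(6,W \right)} \right)}} = \sqrt{6 \left(-79\right) + \left(-9 + 6\right)} = \sqrt{-474 - 3} = \sqrt{-477} = 3 i \sqrt{53}$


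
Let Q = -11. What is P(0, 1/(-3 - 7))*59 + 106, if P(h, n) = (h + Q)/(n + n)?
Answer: 3351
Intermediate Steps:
P(h, n) = (-11 + h)/(2*n) (P(h, n) = (h - 11)/(n + n) = (-11 + h)/((2*n)) = (-11 + h)*(1/(2*n)) = (-11 + h)/(2*n))
P(0, 1/(-3 - 7))*59 + 106 = ((-11 + 0)/(2*(1/(-3 - 7))))*59 + 106 = ((½)*(-11)/1/(-10))*59 + 106 = ((½)*(-11)/(-⅒))*59 + 106 = ((½)*(-10)*(-11))*59 + 106 = 55*59 + 106 = 3245 + 106 = 3351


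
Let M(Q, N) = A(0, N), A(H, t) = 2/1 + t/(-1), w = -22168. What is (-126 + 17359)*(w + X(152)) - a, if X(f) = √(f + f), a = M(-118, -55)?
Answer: -382021201 + 68932*√19 ≈ -3.8172e+8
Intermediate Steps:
A(H, t) = 2 - t (A(H, t) = 2*1 + t*(-1) = 2 - t)
M(Q, N) = 2 - N
a = 57 (a = 2 - 1*(-55) = 2 + 55 = 57)
X(f) = √2*√f (X(f) = √(2*f) = √2*√f)
(-126 + 17359)*(w + X(152)) - a = (-126 + 17359)*(-22168 + √2*√152) - 1*57 = 17233*(-22168 + √2*(2*√38)) - 57 = 17233*(-22168 + 4*√19) - 57 = (-382021144 + 68932*√19) - 57 = -382021201 + 68932*√19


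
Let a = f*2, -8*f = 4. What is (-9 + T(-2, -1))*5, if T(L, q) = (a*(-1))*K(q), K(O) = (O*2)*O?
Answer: -35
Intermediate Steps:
f = -½ (f = -⅛*4 = -½ ≈ -0.50000)
a = -1 (a = -½*2 = -1)
K(O) = 2*O² (K(O) = (2*O)*O = 2*O²)
T(L, q) = 2*q² (T(L, q) = (-1*(-1))*(2*q²) = 1*(2*q²) = 2*q²)
(-9 + T(-2, -1))*5 = (-9 + 2*(-1)²)*5 = (-9 + 2*1)*5 = (-9 + 2)*5 = -7*5 = -35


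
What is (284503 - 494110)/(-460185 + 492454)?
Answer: -209607/32269 ≈ -6.4956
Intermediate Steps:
(284503 - 494110)/(-460185 + 492454) = -209607/32269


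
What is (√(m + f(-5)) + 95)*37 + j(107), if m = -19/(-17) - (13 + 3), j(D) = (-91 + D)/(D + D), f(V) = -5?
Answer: 376113/107 + 481*I*√34/17 ≈ 3515.1 + 164.98*I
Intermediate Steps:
j(D) = (-91 + D)/(2*D) (j(D) = (-91 + D)/((2*D)) = (-91 + D)*(1/(2*D)) = (-91 + D)/(2*D))
m = -253/17 (m = -19*(-1/17) - 1*16 = 19/17 - 16 = -253/17 ≈ -14.882)
(√(m + f(-5)) + 95)*37 + j(107) = (√(-253/17 - 5) + 95)*37 + (½)*(-91 + 107)/107 = (√(-338/17) + 95)*37 + (½)*(1/107)*16 = (13*I*√34/17 + 95)*37 + 8/107 = (95 + 13*I*√34/17)*37 + 8/107 = (3515 + 481*I*√34/17) + 8/107 = 376113/107 + 481*I*√34/17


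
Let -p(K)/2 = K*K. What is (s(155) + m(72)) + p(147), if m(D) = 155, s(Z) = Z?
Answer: -42908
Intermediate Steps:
p(K) = -2*K² (p(K) = -2*K*K = -2*K²)
(s(155) + m(72)) + p(147) = (155 + 155) - 2*147² = 310 - 2*21609 = 310 - 43218 = -42908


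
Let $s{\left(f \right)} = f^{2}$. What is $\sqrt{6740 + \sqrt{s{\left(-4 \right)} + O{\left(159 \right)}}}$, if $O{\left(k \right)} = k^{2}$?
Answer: $\sqrt{6740 + \sqrt{25297}} \approx 83.061$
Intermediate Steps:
$\sqrt{6740 + \sqrt{s{\left(-4 \right)} + O{\left(159 \right)}}} = \sqrt{6740 + \sqrt{\left(-4\right)^{2} + 159^{2}}} = \sqrt{6740 + \sqrt{16 + 25281}} = \sqrt{6740 + \sqrt{25297}}$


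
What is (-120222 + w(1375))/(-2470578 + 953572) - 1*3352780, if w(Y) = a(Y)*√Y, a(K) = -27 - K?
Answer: -2543093628229/758503 + 3505*√55/758503 ≈ -3.3528e+6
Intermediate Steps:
w(Y) = √Y*(-27 - Y) (w(Y) = (-27 - Y)*√Y = √Y*(-27 - Y))
(-120222 + w(1375))/(-2470578 + 953572) - 1*3352780 = (-120222 + √1375*(-27 - 1*1375))/(-2470578 + 953572) - 1*3352780 = (-120222 + (5*√55)*(-27 - 1375))/(-1517006) - 3352780 = (-120222 + (5*√55)*(-1402))*(-1/1517006) - 3352780 = (-120222 - 7010*√55)*(-1/1517006) - 3352780 = (60111/758503 + 3505*√55/758503) - 3352780 = -2543093628229/758503 + 3505*√55/758503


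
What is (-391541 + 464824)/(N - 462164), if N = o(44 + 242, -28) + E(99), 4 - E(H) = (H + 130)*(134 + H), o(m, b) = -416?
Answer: -73283/515933 ≈ -0.14204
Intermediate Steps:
E(H) = 4 - (130 + H)*(134 + H) (E(H) = 4 - (H + 130)*(134 + H) = 4 - (130 + H)*(134 + H))
N = -53769 (N = -416 + (-17416 - 1*99² - 264*99) = -416 + (-17416 - 1*9801 - 26136) = -416 + (-17416 - 9801 - 26136) = -416 - 53353 = -53769)
(-391541 + 464824)/(N - 462164) = (-391541 + 464824)/(-53769 - 462164) = 73283/(-515933) = 73283*(-1/515933) = -73283/515933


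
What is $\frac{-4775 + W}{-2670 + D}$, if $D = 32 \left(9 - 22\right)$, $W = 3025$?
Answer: $\frac{875}{1543} \approx 0.56708$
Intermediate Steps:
$D = -416$ ($D = 32 \left(-13\right) = -416$)
$\frac{-4775 + W}{-2670 + D} = \frac{-4775 + 3025}{-2670 - 416} = - \frac{1750}{-3086} = \left(-1750\right) \left(- \frac{1}{3086}\right) = \frac{875}{1543}$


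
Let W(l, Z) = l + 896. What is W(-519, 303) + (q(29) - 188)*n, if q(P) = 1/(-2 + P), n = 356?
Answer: -1796521/27 ≈ -66538.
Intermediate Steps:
W(l, Z) = 896 + l
W(-519, 303) + (q(29) - 188)*n = (896 - 519) + (1/(-2 + 29) - 188)*356 = 377 + (1/27 - 188)*356 = 377 - 5075/27*356 = 377 - 1806700/27 = -1796521/27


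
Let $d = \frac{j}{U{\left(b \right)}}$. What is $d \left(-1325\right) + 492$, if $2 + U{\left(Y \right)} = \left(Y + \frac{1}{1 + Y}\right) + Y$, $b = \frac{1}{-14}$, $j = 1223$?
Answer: $\frac{147510949}{97} \approx 1.5207 \cdot 10^{6}$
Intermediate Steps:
$b = - \frac{1}{14} \approx -0.071429$
$U{\left(Y \right)} = -2 + \frac{1}{1 + Y} + 2 Y$ ($U{\left(Y \right)} = -2 + \left(\left(Y + \frac{1}{1 + Y}\right) + Y\right) = -2 + \left(\frac{1}{1 + Y} + 2 Y\right) = -2 + \frac{1}{1 + Y} + 2 Y$)
$d = - \frac{111293}{97}$ ($d = \frac{1223}{\frac{1}{1 - \frac{1}{14}} \left(-1 + 2 \left(- \frac{1}{14}\right)^{2}\right)} = \frac{1223}{\frac{1}{\frac{13}{14}} \left(-1 + 2 \cdot \frac{1}{196}\right)} = \frac{1223}{\frac{14}{13} \left(-1 + \frac{1}{98}\right)} = \frac{1223}{\frac{14}{13} \left(- \frac{97}{98}\right)} = \frac{1223}{- \frac{97}{91}} = 1223 \left(- \frac{91}{97}\right) = - \frac{111293}{97} \approx -1147.3$)
$d \left(-1325\right) + 492 = \left(- \frac{111293}{97}\right) \left(-1325\right) + 492 = \frac{147463225}{97} + 492 = \frac{147510949}{97}$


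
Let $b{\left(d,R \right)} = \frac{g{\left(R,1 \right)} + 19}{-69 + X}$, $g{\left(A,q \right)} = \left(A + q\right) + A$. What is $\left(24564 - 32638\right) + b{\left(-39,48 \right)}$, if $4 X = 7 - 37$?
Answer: $- \frac{1235554}{153} \approx -8075.5$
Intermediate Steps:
$g{\left(A,q \right)} = q + 2 A$
$X = - \frac{15}{2}$ ($X = \frac{7 - 37}{4} = \frac{1}{4} \left(-30\right) = - \frac{15}{2} \approx -7.5$)
$b{\left(d,R \right)} = - \frac{40}{153} - \frac{4 R}{153}$ ($b{\left(d,R \right)} = \frac{\left(1 + 2 R\right) + 19}{-69 - \frac{15}{2}} = \frac{20 + 2 R}{- \frac{153}{2}} = \left(20 + 2 R\right) \left(- \frac{2}{153}\right) = - \frac{40}{153} - \frac{4 R}{153}$)
$\left(24564 - 32638\right) + b{\left(-39,48 \right)} = \left(24564 - 32638\right) - \frac{232}{153} = -8074 - \frac{232}{153} = - \frac{1235554}{153}$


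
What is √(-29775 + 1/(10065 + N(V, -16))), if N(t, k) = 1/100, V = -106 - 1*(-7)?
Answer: 5*I*√1206535713208187/1006501 ≈ 172.55*I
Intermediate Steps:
V = -99 (V = -106 + 7 = -99)
N(t, k) = 1/100
√(-29775 + 1/(10065 + N(V, -16))) = √(-29775 + 1/(10065 + 1/100)) = √(-29775 + 1/(1006501/100)) = √(-29775 + 100/1006501) = √(-29968567175/1006501) = 5*I*√1206535713208187/1006501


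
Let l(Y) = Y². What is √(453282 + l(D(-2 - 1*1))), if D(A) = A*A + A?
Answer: √453318 ≈ 673.29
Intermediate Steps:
D(A) = A + A² (D(A) = A² + A = A + A²)
√(453282 + l(D(-2 - 1*1))) = √(453282 + ((-2 - 1*1)*(1 + (-2 - 1*1)))²) = √(453282 + ((-2 - 1)*(1 + (-2 - 1)))²) = √(453282 + (-3*(1 - 3))²) = √(453282 + (-3*(-2))²) = √(453282 + 6²) = √(453282 + 36) = √453318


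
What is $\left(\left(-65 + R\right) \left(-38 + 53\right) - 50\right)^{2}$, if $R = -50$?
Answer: $3150625$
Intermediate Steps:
$\left(\left(-65 + R\right) \left(-38 + 53\right) - 50\right)^{2} = \left(\left(-65 - 50\right) \left(-38 + 53\right) - 50\right)^{2} = \left(\left(-115\right) 15 - 50\right)^{2} = \left(-1725 - 50\right)^{2} = \left(-1775\right)^{2} = 3150625$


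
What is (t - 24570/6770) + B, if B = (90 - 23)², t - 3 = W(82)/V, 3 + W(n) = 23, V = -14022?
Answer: 21303807127/4746447 ≈ 4488.4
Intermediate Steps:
W(n) = 20 (W(n) = -3 + 23 = 20)
t = 21023/7011 (t = 3 + 20/(-14022) = 3 + 20*(-1/14022) = 3 - 10/7011 = 21023/7011 ≈ 2.9986)
B = 4489 (B = 67² = 4489)
(t - 24570/6770) + B = (21023/7011 - 24570/6770) + 4489 = (21023/7011 - 24570*1/6770) + 4489 = (21023/7011 - 2457/677) + 4489 = -2993456/4746447 + 4489 = 21303807127/4746447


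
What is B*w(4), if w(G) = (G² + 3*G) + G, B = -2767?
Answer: -88544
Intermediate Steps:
w(G) = G² + 4*G
B*w(4) = -11068*(4 + 4) = -11068*8 = -2767*32 = -88544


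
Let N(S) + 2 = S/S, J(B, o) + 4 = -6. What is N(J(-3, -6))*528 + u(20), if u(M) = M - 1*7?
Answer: -515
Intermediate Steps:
J(B, o) = -10 (J(B, o) = -4 - 6 = -10)
N(S) = -1 (N(S) = -2 + S/S = -2 + 1 = -1)
u(M) = -7 + M (u(M) = M - 7 = -7 + M)
N(J(-3, -6))*528 + u(20) = -1*528 + (-7 + 20) = -528 + 13 = -515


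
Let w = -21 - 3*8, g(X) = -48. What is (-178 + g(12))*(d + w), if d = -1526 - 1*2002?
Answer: 807498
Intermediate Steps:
d = -3528 (d = -1526 - 2002 = -3528)
w = -45 (w = -21 - 24 = -45)
(-178 + g(12))*(d + w) = (-178 - 48)*(-3528 - 45) = -226*(-3573) = 807498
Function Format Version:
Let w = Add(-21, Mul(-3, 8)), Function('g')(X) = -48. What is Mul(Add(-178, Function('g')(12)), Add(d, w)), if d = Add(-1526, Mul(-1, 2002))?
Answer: 807498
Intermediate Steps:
d = -3528 (d = Add(-1526, -2002) = -3528)
w = -45 (w = Add(-21, -24) = -45)
Mul(Add(-178, Function('g')(12)), Add(d, w)) = Mul(Add(-178, -48), Add(-3528, -45)) = Mul(-226, -3573) = 807498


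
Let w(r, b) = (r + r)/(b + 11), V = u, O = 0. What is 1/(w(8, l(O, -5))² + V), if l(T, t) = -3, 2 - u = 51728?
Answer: -1/51722 ≈ -1.9334e-5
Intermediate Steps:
u = -51726 (u = 2 - 1*51728 = 2 - 51728 = -51726)
V = -51726
w(r, b) = 2*r/(11 + b) (w(r, b) = (2*r)/(11 + b) = 2*r/(11 + b))
1/(w(8, l(O, -5))² + V) = 1/((2*8/(11 - 3))² - 51726) = 1/((2*8/8)² - 51726) = 1/((2*8*(⅛))² - 51726) = 1/(2² - 51726) = 1/(4 - 51726) = 1/(-51722) = -1/51722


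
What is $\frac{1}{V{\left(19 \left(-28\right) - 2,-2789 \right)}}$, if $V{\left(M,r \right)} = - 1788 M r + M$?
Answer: $- \frac{1}{2662915422} \approx -3.7553 \cdot 10^{-10}$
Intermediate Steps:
$V{\left(M,r \right)} = M - 1788 M r$ ($V{\left(M,r \right)} = - 1788 M r + M = M - 1788 M r$)
$\frac{1}{V{\left(19 \left(-28\right) - 2,-2789 \right)}} = \frac{1}{\left(19 \left(-28\right) - 2\right) \left(1 - -4986732\right)} = \frac{1}{\left(-532 - 2\right) \left(1 + 4986732\right)} = \frac{1}{\left(-534\right) 4986733} = \frac{1}{-2662915422} = - \frac{1}{2662915422}$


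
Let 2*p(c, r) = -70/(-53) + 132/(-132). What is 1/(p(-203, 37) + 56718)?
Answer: 106/6012125 ≈ 1.7631e-5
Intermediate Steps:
p(c, r) = 17/106 (p(c, r) = (-70/(-53) + 132/(-132))/2 = (-70*(-1/53) + 132*(-1/132))/2 = (70/53 - 1)/2 = (½)*(17/53) = 17/106)
1/(p(-203, 37) + 56718) = 1/(17/106 + 56718) = 1/(6012125/106) = 106/6012125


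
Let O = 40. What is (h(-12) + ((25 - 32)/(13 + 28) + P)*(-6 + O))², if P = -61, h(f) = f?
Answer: 7355463696/1681 ≈ 4.3756e+6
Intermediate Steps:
(h(-12) + ((25 - 32)/(13 + 28) + P)*(-6 + O))² = (-12 + ((25 - 32)/(13 + 28) - 61)*(-6 + 40))² = (-12 + (-7/41 - 61)*34)² = (-12 - 2508/41*34)² = (-12 - 85272/41)² = (-85764/41)² = 7355463696/1681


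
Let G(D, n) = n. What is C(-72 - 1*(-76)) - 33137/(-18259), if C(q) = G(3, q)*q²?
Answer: 1201713/18259 ≈ 65.815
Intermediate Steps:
C(q) = q³ (C(q) = q*q² = q³)
C(-72 - 1*(-76)) - 33137/(-18259) = (-72 - 1*(-76))³ - 33137/(-18259) = (-72 + 76)³ - 33137*(-1)/18259 = 4³ - 1*(-33137/18259) = 64 + 33137/18259 = 1201713/18259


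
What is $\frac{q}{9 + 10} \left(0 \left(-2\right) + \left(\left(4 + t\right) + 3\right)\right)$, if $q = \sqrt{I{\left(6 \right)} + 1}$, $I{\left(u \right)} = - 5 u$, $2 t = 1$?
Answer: $\frac{15 i \sqrt{29}}{38} \approx 2.1257 i$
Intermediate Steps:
$t = \frac{1}{2}$ ($t = \frac{1}{2} \cdot 1 = \frac{1}{2} \approx 0.5$)
$q = i \sqrt{29}$ ($q = \sqrt{\left(-5\right) 6 + 1} = \sqrt{-30 + 1} = \sqrt{-29} = i \sqrt{29} \approx 5.3852 i$)
$\frac{q}{9 + 10} \left(0 \left(-2\right) + \left(\left(4 + t\right) + 3\right)\right) = \frac{i \sqrt{29}}{9 + 10} \left(0 \left(-2\right) + \left(\left(4 + \frac{1}{2}\right) + 3\right)\right) = \frac{i \sqrt{29}}{19} \left(0 + \left(\frac{9}{2} + 3\right)\right) = \frac{i \sqrt{29}}{19} \left(0 + \frac{15}{2}\right) = \frac{i \sqrt{29}}{19} \cdot \frac{15}{2} = \frac{15 i \sqrt{29}}{38}$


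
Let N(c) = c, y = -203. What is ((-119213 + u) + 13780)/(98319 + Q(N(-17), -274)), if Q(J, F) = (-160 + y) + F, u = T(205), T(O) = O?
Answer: -52614/48841 ≈ -1.0773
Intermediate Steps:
u = 205
Q(J, F) = -363 + F (Q(J, F) = (-160 - 203) + F = -363 + F)
((-119213 + u) + 13780)/(98319 + Q(N(-17), -274)) = ((-119213 + 205) + 13780)/(98319 + (-363 - 274)) = (-119008 + 13780)/(98319 - 637) = -105228/97682 = -105228*1/97682 = -52614/48841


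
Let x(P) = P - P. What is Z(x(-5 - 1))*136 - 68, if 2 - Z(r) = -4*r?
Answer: 204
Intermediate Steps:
x(P) = 0
Z(r) = 2 + 4*r (Z(r) = 2 - (-4)*r = 2 + 4*r)
Z(x(-5 - 1))*136 - 68 = (2 + 4*0)*136 - 68 = (2 + 0)*136 - 68 = 2*136 - 68 = 272 - 68 = 204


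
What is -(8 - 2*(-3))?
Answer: -14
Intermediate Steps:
-(8 - 2*(-3)) = -(8 + 6) = -1*14 = -14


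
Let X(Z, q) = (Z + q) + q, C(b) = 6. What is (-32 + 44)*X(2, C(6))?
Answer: 168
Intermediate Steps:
X(Z, q) = Z + 2*q
(-32 + 44)*X(2, C(6)) = (-32 + 44)*(2 + 2*6) = 12*(2 + 12) = 12*14 = 168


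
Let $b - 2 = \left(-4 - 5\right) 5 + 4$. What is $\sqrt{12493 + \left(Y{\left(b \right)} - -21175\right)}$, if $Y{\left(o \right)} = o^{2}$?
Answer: $\sqrt{35189} \approx 187.59$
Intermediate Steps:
$b = -39$ ($b = 2 + \left(\left(-4 - 5\right) 5 + 4\right) = 2 + \left(\left(-9\right) 5 + 4\right) = 2 + \left(-45 + 4\right) = 2 - 41 = -39$)
$\sqrt{12493 + \left(Y{\left(b \right)} - -21175\right)} = \sqrt{12493 + \left(\left(-39\right)^{2} - -21175\right)} = \sqrt{12493 + \left(1521 + 21175\right)} = \sqrt{12493 + 22696} = \sqrt{35189}$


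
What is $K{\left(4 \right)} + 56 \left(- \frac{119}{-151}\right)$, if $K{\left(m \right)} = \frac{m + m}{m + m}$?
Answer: $\frac{6815}{151} \approx 45.132$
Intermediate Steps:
$K{\left(m \right)} = 1$ ($K{\left(m \right)} = \frac{2 m}{2 m} = 2 m \frac{1}{2 m} = 1$)
$K{\left(4 \right)} + 56 \left(- \frac{119}{-151}\right) = 1 + 56 \left(- \frac{119}{-151}\right) = 1 + 56 \left(\left(-119\right) \left(- \frac{1}{151}\right)\right) = 1 + 56 \cdot \frac{119}{151} = 1 + \frac{6664}{151} = \frac{6815}{151}$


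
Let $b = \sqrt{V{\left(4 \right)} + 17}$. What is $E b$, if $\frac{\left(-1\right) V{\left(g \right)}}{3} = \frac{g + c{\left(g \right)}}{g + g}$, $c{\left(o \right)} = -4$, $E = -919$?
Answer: $- 919 \sqrt{17} \approx -3789.1$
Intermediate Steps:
$V{\left(g \right)} = - \frac{3 \left(-4 + g\right)}{2 g}$ ($V{\left(g \right)} = - 3 \frac{g - 4}{g + g} = - 3 \frac{-4 + g}{2 g} = - \frac{3 \left(-4 + g\right)}{2 g}$)
$b = \sqrt{17}$ ($b = \sqrt{\left(- \frac{3}{2} + \frac{6}{4}\right) + 17} = \sqrt{\left(- \frac{3}{2} + 6 \cdot \frac{1}{4}\right) + 17} = \sqrt{\left(- \frac{3}{2} + \frac{3}{2}\right) + 17} = \sqrt{0 + 17} = \sqrt{17} \approx 4.1231$)
$E b = - 919 \sqrt{17}$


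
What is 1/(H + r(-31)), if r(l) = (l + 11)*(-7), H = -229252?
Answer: -1/229112 ≈ -4.3647e-6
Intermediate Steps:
r(l) = -77 - 7*l (r(l) = (11 + l)*(-7) = -77 - 7*l)
1/(H + r(-31)) = 1/(-229252 + (-77 - 7*(-31))) = 1/(-229252 + (-77 + 217)) = 1/(-229252 + 140) = 1/(-229112) = -1/229112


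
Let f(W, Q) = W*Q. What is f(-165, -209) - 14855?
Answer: 19630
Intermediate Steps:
f(W, Q) = Q*W
f(-165, -209) - 14855 = -209*(-165) - 14855 = 34485 - 14855 = 19630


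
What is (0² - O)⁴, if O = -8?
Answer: 4096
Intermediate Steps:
(0² - O)⁴ = (0² - 1*(-8))⁴ = (0 + 8)⁴ = 8⁴ = 4096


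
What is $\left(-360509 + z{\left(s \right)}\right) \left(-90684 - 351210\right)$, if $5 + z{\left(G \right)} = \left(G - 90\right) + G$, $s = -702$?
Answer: $159969163152$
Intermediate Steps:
$z{\left(G \right)} = -95 + 2 G$ ($z{\left(G \right)} = -5 + \left(\left(G - 90\right) + G\right) = -5 + \left(\left(-90 + G\right) + G\right) = -5 + \left(-90 + 2 G\right) = -95 + 2 G$)
$\left(-360509 + z{\left(s \right)}\right) \left(-90684 - 351210\right) = \left(-360509 + \left(-95 + 2 \left(-702\right)\right)\right) \left(-90684 - 351210\right) = \left(-360509 - 1499\right) \left(-441894\right) = \left(-362008\right) \left(-441894\right) = 159969163152$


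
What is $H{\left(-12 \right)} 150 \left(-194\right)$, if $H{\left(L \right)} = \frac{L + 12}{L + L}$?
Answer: $0$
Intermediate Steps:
$H{\left(L \right)} = \frac{12 + L}{2 L}$
$H{\left(-12 \right)} 150 \left(-194\right) = \frac{12 - 12}{2 \left(-12\right)} 150 \left(-194\right) = \frac{1}{2} \left(- \frac{1}{12}\right) 0 \cdot 150 \left(-194\right) = 0 \cdot 150 \left(-194\right) = 0 \left(-194\right) = 0$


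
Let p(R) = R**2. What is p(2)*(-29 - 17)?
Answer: -184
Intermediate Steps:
p(2)*(-29 - 17) = 2**2*(-29 - 17) = 4*(-46) = -184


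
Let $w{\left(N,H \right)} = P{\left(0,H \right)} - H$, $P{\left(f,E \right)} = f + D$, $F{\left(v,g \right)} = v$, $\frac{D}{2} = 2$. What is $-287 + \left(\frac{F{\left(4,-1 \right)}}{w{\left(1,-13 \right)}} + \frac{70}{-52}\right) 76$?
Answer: $- \frac{82085}{221} \approx -371.43$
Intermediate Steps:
$D = 4$ ($D = 2 \cdot 2 = 4$)
$P{\left(f,E \right)} = 4 + f$ ($P{\left(f,E \right)} = f + 4 = 4 + f$)
$w{\left(N,H \right)} = 4 - H$ ($w{\left(N,H \right)} = \left(4 + 0\right) - H = 4 - H$)
$-287 + \left(\frac{F{\left(4,-1 \right)}}{w{\left(1,-13 \right)}} + \frac{70}{-52}\right) 76 = -287 + \left(\frac{4}{4 - -13} + \frac{70}{-52}\right) 76 = -287 + \left(\frac{4}{4 + 13} + 70 \left(- \frac{1}{52}\right)\right) 76 = -287 + \left(\frac{4}{17} - \frac{35}{26}\right) 76 = -287 - \frac{18658}{221} = - \frac{82085}{221}$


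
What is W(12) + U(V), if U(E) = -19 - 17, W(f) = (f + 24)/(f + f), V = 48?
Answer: -69/2 ≈ -34.500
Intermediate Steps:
W(f) = (24 + f)/(2*f) (W(f) = (24 + f)/((2*f)) = (24 + f)*(1/(2*f)) = (24 + f)/(2*f))
U(E) = -36
W(12) + U(V) = (½)*(24 + 12)/12 - 36 = (½)*(1/12)*36 - 36 = 3/2 - 36 = -69/2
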